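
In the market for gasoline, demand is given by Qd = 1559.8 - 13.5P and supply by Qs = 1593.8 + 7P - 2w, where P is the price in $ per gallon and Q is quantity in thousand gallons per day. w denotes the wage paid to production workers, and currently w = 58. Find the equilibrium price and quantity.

P* = 4, Q* = 1505.8

With w = 58, supply is Qs = 1477.8 + 7P.
The market clears where 1559.8 - 13.5P = 1477.8 + 7P. Rearranging, 20.5P = 82, hence P* = 4.
From the demand curve, Q* = 1559.8 - 13.5(4) = 1505.8.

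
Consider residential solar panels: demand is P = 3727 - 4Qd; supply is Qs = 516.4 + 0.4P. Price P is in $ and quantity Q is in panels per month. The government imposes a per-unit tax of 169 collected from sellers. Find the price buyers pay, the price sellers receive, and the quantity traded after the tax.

P_b = 743, P_s = 574, Q = 746

Solving each curve for Q: Qd = 931.75 - 0.25P.
Sellers keep P_s = P_b - 169 per unit, so supply in terms of the buyer price is Qs = 448.8 + 0.4P_b.
Equate demand and the shifted supply: 931.75 - 0.25P_b = 448.8 + 0.4P_b, giving 0.65P_b = 482.95, so P_b = 743.
Then P_s = 743 - 169 = 574 and Q = 931.75 - 0.25(743) = 746.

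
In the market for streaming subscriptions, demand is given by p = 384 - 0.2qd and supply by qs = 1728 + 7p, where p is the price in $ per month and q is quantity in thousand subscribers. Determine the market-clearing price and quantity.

p* = 16, q* = 1840

In direct form, qd = 1920 - 5p.
At equilibrium qd = qs, so 1920 - 5p = 1728 + 7p; collecting terms, 192 = 12p and p* = 16.
Then q* = 1920 - 5(16) = 1840.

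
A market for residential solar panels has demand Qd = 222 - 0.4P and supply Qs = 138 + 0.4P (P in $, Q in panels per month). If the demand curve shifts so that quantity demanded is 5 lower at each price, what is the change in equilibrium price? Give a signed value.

Set Qd = Qs: 222 - 0.4P = 138 + 0.4P, so 84 = 0.8P and P* = 105.
Plugging P* into demand: Q* = 222 - 0.4(105) = 180.
After the shift, demand is Qd = 217 - 0.4P.
Re-solving, 0.8P = 79 gives P = 98.75 and Q = 177.5.
ΔP = 98.75 - 105 = -6.25.

ΔP = -6.25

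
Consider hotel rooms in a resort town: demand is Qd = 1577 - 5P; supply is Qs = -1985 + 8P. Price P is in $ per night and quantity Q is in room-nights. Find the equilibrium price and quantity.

At equilibrium Qd = Qs, so 1577 - 5P = -1985 + 8P; collecting terms, 3562 = 13P and P* = 274.
Plugging P* into demand: Q* = 1577 - 5(274) = 207.

P* = 274, Q* = 207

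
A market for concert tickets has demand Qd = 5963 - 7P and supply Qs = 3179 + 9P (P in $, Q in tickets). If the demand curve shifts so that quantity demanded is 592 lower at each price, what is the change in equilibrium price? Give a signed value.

Set Qd = Qs: 5963 - 7P = 3179 + 9P, so 2784 = 16P and P* = 174.
From the demand curve, Q* = 5963 - 7(174) = 4745.
After the shift, demand is Qd = 5371 - 7P.
The new intersection has 2192 = 16P, i.e. P = 137, Q = 4412.
ΔP = 137 - 174 = -37.

ΔP = -37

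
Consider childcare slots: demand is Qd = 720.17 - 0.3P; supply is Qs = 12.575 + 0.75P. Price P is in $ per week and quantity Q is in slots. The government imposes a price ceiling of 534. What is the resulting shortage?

Shortage = 146.895

Evaluating both curves at the ceiling price 534 gives Qd = 559.97, Qs = 413.075.
Shortage = Qd - Qs = 559.97 - 413.075 = 146.895.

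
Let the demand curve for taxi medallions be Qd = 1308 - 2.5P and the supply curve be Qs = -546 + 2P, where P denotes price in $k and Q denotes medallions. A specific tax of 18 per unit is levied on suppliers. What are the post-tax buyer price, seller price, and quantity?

With a tax of 18 on suppliers, they supply based on the net price P_s = P_b - 18, so Qs = -582 + 2P_b.
Set Qd = Qs: 1308 - 2.5P_b = -582 + 2P_b, so 1890 = 4.5P_b and P_b = 420.
So P_s = 402 and the quantity traded is Q = 1308 - 2.5(420) = 258.

P_b = 420, P_s = 402, Q = 258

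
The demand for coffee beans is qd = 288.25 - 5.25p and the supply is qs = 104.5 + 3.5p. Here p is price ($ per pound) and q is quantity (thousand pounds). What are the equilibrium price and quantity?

The market clears where 288.25 - 5.25p = 104.5 + 3.5p. Rearranging, 8.75p = 183.75, hence p* = 21.
From the demand curve, q* = 288.25 - 5.25(21) = 178.

p* = 21, q* = 178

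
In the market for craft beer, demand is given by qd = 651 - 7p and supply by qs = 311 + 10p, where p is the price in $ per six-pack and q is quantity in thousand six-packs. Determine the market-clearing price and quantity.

Set qd = qs: 651 - 7p = 311 + 10p, so 340 = 17p and p* = 20.
Substitute back: q* = 651 - 7(20) = 511.

p* = 20, q* = 511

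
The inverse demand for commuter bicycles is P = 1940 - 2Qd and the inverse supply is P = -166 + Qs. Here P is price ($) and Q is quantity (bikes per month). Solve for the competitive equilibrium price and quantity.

Solving each curve for Q: Qd = 970 - 0.5P and Qs = 166 + P.
Set Qd = Qs: 970 - 0.5P = 166 + P, so 804 = 1.5P and P* = 536.
From the demand curve, Q* = 970 - 0.5(536) = 702.

P* = 536, Q* = 702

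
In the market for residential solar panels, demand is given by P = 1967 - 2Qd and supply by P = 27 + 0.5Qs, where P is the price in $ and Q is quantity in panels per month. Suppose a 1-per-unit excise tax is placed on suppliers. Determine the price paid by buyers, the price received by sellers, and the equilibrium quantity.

Solving each curve for Q: Qd = 983.5 - 0.5P and Qs = -54 + 2P.
With a tax of 1 on suppliers, they supply based on the net price P_s = P_b - 1, so Qs = -56 + 2P_b.
Set Qd = Qs: 983.5 - 0.5P_b = -56 + 2P_b, so 1039.5 = 2.5P_b and P_b = 415.8.
So P_s = 414.8 and the quantity traded is Q = 983.5 - 0.5(415.8) = 775.6.

P_b = 415.8, P_s = 414.8, Q = 775.6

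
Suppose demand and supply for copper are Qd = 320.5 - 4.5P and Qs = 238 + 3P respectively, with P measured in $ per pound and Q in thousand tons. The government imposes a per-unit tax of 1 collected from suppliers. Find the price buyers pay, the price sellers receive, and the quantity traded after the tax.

P_b = 11.4, P_s = 10.4, Q = 269.2

Suppliers keep P_s = P_b - 1 per unit, so supply in terms of the buyer price is Qs = 235 + 3P_b.
Equate demand and the shifted supply: 320.5 - 4.5P_b = 235 + 3P_b, giving 7.5P_b = 85.5, so P_b = 11.4.
Then P_s = 11.4 - 1 = 10.4 and Q = 320.5 - 4.5(11.4) = 269.2.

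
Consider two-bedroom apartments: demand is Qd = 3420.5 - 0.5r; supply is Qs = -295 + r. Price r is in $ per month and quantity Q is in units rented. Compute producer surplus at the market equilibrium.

Producer surplus = 2380562

Equating demand and supply, 3420.5 - 0.5r = -295 + r gives 1.5r = 3715.5, so r* = 2477.
From the demand curve, Q* = 3420.5 - 0.5(2477) = 2182.
Supply choke price (Qs = 0): r = 295. Producer surplus = ½ × (2477 - 295) × 2182 = 2380562.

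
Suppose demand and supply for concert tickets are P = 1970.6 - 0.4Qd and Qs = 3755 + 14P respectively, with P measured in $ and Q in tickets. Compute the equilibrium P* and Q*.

Rewriting in direct form: Qd = 4926.5 - 2.5P.
Set Qd = Qs: 4926.5 - 2.5P = 3755 + 14P, so 1171.5 = 16.5P and P* = 71.
Substitute back: Q* = 4926.5 - 2.5(71) = 4749.

P* = 71, Q* = 4749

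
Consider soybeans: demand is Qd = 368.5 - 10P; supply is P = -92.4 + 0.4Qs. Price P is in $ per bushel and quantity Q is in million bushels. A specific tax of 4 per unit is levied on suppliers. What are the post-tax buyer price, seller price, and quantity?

In direct form, Qs = 231 + 2.5P.
The tax drives a wedge P_b - P_s = 4. Substituting P_s = P_b - 4 into supply: Qs = 221 + 2.5P_b.
Equate demand and the shifted supply: 368.5 - 10P_b = 221 + 2.5P_b, giving 12.5P_b = 147.5, so P_b = 11.8.
Then P_s = 11.8 - 4 = 7.8 and Q = 368.5 - 10(11.8) = 250.5.

P_b = 11.8, P_s = 7.8, Q = 250.5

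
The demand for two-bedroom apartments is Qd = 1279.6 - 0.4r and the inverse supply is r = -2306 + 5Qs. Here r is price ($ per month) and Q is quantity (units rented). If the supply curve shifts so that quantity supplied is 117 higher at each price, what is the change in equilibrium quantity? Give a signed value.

ΔQ = 78

Solving each curve for Q: Qs = 461.2 + 0.2r.
Set Qd = Qs: 1279.6 - 0.4r = 461.2 + 0.2r, so 818.4 = 0.6r and r* = 1364.
Then Q* = 1279.6 - 0.4(1364) = 734.
After the shift, supply is Qs = 578.2 + 0.2r.
New equilibrium: 701.4 = 0.6r, so r = 1169 and Q = 812.
ΔQ = 812 - 734 = 78.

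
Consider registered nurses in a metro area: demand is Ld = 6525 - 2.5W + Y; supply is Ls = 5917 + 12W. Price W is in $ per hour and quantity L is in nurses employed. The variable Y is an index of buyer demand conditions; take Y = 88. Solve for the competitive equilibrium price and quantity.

With Y = 88, demand is Ld = 6613 - 2.5W.
At equilibrium Ld = Ls, so 6613 - 2.5W = 5917 + 12W; collecting terms, 696 = 14.5W and W* = 48.
Then L* = 6613 - 2.5(48) = 6493.

W* = 48, L* = 6493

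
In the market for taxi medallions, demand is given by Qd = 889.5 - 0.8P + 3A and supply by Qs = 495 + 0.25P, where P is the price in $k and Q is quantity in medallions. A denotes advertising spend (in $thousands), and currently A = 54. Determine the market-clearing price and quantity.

P* = 530, Q* = 627.5

With A = 54, demand is Qd = 1051.5 - 0.8P.
Set Qd = Qs: 1051.5 - 0.8P = 495 + 0.25P, so 556.5 = 1.05P and P* = 530.
Plugging P* into demand: Q* = 1051.5 - 0.8(530) = 627.5.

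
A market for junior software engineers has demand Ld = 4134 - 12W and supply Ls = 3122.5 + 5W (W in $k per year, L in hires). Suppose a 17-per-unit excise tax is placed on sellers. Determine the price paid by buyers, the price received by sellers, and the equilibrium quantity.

The tax drives a wedge W_b - W_s = 17. Substituting W_s = W_b - 17 into supply: Ls = 3037.5 + 5W_b.
Set Ld = Ls: 4134 - 12W_b = 3037.5 + 5W_b, so 1096.5 = 17W_b and W_b = 64.5.
Then W_s = 64.5 - 17 = 47.5 and L = 4134 - 12(64.5) = 3360.

W_b = 64.5, W_s = 47.5, L = 3360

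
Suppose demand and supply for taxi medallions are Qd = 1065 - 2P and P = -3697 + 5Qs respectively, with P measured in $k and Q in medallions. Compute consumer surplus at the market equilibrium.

Consumer surplus = 147840.25

Rewriting in direct form: Qs = 739.4 + 0.2P.
Equating demand and supply, 1065 - 2P = 739.4 + 0.2P gives 2.2P = 325.6, so P* = 148.
Then Q* = 1065 - 2(148) = 769.
Demand choke price (Qd = 0): P = 1065/2 = 532.5. Consumer surplus = ½ × (532.5 - 148) × 769 = 147840.25.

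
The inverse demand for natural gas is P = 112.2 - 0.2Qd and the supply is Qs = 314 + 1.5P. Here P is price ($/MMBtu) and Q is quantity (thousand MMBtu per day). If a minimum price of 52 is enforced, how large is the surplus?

Rewriting in direct form: Qd = 561 - 5P.
With P fixed at 52, quantity demanded is 301 and quantity supplied is 392.
Surplus = Qs - Qd = 392 - 301 = 91.

Surplus = 91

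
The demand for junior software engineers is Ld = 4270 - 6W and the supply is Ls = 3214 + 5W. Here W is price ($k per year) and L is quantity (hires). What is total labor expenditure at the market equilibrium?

At equilibrium Ld = Ls, so 4270 - 6W = 3214 + 5W; collecting terms, 1056 = 11W and W* = 96.
Substitute back: L* = 4270 - 6(96) = 3694.
Total labor expenditure = W* × L* = 96 × 3694 = 354624.

Total labor expenditure = 354624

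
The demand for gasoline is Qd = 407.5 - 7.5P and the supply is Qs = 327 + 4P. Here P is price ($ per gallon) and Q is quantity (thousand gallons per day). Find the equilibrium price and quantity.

P* = 7, Q* = 355

At equilibrium Qd = Qs, so 407.5 - 7.5P = 327 + 4P; collecting terms, 80.5 = 11.5P and P* = 7.
Then Q* = 407.5 - 7.5(7) = 355.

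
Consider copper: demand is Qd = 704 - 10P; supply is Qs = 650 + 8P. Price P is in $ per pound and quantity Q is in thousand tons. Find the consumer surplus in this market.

Consumer surplus = 22713.8

Equating demand and supply, 704 - 10P = 650 + 8P gives 18P = 54, so P* = 3.
Substitute back: Q* = 704 - 10(3) = 674.
Demand choke price (Qd = 0): P = 704/10 = 70.4. Consumer surplus = ½ × (70.4 - 3) × 674 = 22713.8.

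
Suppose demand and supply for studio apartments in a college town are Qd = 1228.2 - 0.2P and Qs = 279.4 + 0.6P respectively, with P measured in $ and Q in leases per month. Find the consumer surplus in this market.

Consumer surplus = 2455202.5

The market clears where 1228.2 - 0.2P = 279.4 + 0.6P. Rearranging, 0.8P = 948.8, hence P* = 1186.
Then Q* = 1228.2 - 0.2(1186) = 991.
Demand choke price (Qd = 0): P = 1228.2/0.2 = 6141. Consumer surplus = ½ × (6141 - 1186) × 991 = 2455202.5.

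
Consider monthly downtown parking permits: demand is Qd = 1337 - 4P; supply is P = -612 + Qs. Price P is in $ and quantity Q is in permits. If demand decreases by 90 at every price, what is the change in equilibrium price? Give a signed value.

Solving each curve for Q: Qs = 612 + P.
Set Qd = Qs: 1337 - 4P = 612 + P, so 725 = 5P and P* = 145.
From the demand curve, Q* = 1337 - 4(145) = 757.
After the shift, demand is Qd = 1247 - 4P.
New equilibrium: 635 = 5P, so P = 127 and Q = 739.
ΔP = 127 - 145 = -18.

ΔP = -18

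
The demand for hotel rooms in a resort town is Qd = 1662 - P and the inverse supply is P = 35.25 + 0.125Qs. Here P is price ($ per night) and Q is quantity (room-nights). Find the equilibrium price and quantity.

P* = 216, Q* = 1446

In direct form, Qs = -282 + 8P.
Set Qd = Qs: 1662 - P = -282 + 8P, so 1944 = 9P and P* = 216.
From the demand curve, Q* = 1662 - 216 = 1446.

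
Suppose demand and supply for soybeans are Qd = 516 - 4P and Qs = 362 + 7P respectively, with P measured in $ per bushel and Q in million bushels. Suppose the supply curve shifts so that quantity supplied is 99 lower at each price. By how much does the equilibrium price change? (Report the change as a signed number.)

ΔP = 9

At equilibrium Qd = Qs, so 516 - 4P = 362 + 7P; collecting terms, 154 = 11P and P* = 14.
Substitute back: Q* = 516 - 4(14) = 460.
After the shift, supply is Qs = 263 + 7P.
Re-solving, 11P = 253 gives P = 23 and Q = 424.
ΔP = 23 - 14 = 9.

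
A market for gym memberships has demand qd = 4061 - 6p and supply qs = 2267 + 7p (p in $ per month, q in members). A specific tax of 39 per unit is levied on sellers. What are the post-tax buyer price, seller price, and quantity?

p_b = 159, p_s = 120, q = 3107

With a tax of 39 on sellers, they supply based on the net price p_s = p_b - 39, so qs = 1994 + 7p_b.
Set qd = qs: 4061 - 6p_b = 1994 + 7p_b, so 2067 = 13p_b and p_b = 159.
Then p_s = 159 - 39 = 120 and q = 4061 - 6(159) = 3107.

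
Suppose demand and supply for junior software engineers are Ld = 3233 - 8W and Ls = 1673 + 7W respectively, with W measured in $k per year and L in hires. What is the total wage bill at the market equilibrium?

The market clears where 3233 - 8W = 1673 + 7W. Rearranging, 15W = 1560, hence W* = 104.
Plugging W* into demand: L* = 3233 - 8(104) = 2401.
The total wage bill = W* × L* = 104 × 2401 = 249704.

The total wage bill = 249704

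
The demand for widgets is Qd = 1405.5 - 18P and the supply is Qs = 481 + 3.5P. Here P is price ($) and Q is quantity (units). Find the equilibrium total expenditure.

At equilibrium Qd = Qs, so 1405.5 - 18P = 481 + 3.5P; collecting terms, 924.5 = 21.5P and P* = 43.
Substitute back: Q* = 1405.5 - 18(43) = 631.5.
Total expenditure = P* × Q* = 43 × 631.5 = 27154.5.

Total expenditure = 27154.5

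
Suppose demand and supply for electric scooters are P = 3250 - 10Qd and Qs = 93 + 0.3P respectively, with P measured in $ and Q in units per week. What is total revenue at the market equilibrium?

Total revenue = 154860

Solving each curve for Q: Qd = 325 - 0.1P.
Set Qd = Qs: 325 - 0.1P = 93 + 0.3P, so 232 = 0.4P and P* = 580.
Substitute back: Q* = 325 - 0.1(580) = 267.
Total revenue = P* × Q* = 580 × 267 = 154860.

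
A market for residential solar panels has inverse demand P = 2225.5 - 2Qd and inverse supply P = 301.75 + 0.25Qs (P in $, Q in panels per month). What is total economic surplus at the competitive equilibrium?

In direct form, Qd = 1112.75 - 0.5P and Qs = -1207 + 4P.
The market clears where 1112.75 - 0.5P = -1207 + 4P. Rearranging, 4.5P = 2319.75, hence P* = 515.5.
From the demand curve, Q* = 1112.75 - 0.5(515.5) = 855.
Demand choke price = 2225.5; supply choke price = 301.75. CS = ½(2225.5 - 515.5)(855) = 731025; PS = ½(515.5 - 301.75)(855) = 91378.125. Total surplus = 822403.125.

Total surplus = 822403.125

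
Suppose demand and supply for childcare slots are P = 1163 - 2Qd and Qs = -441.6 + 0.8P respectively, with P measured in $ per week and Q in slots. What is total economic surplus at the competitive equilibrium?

Rewriting in direct form: Qd = 581.5 - 0.5P.
Equating demand and supply, 581.5 - 0.5P = -441.6 + 0.8P gives 1.3P = 1023.1, so P* = 787.
From the demand curve, Q* = 581.5 - 0.5(787) = 188.
Demand choke price = 1163; supply choke price = 552. CS = ½(1163 - 787)(188) = 35344; PS = ½(787 - 552)(188) = 22090. Total surplus = 57434.

Total surplus = 57434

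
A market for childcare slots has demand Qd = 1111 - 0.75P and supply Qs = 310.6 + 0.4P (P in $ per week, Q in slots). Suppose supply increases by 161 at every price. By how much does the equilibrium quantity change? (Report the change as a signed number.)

The market clears where 1111 - 0.75P = 310.6 + 0.4P. Rearranging, 1.15P = 800.4, hence P* = 696.
Then Q* = 1111 - 0.75(696) = 589.
After the shift, supply is Qs = 471.6 + 0.4P.
New equilibrium: 639.4 = 1.15P, so P = 556 and Q = 694.
ΔQ = 694 - 589 = 105.

ΔQ = 105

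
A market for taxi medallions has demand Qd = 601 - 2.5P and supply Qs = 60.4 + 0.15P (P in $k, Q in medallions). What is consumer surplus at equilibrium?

At equilibrium Qd = Qs, so 601 - 2.5P = 60.4 + 0.15P; collecting terms, 540.6 = 2.65P and P* = 204.
Substitute back: Q* = 601 - 2.5(204) = 91.
Demand choke price (Qd = 0): P = 601/2.5 = 240.4. Consumer surplus = ½ × (240.4 - 204) × 91 = 1656.2.

Consumer surplus = 1656.2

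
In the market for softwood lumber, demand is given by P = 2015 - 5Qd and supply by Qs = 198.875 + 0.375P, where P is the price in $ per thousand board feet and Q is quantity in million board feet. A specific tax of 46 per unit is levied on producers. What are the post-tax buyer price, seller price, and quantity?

P_b = 385, P_s = 339, Q = 326

Rewriting in direct form: Qd = 403 - 0.2P.
Producers keep P_s = P_b - 46 per unit, so supply in terms of the buyer price is Qs = 181.625 + 0.375P_b.
Set Qd = Qs: 403 - 0.2P_b = 181.625 + 0.375P_b, so 221.375 = 0.575P_b and P_b = 385.
So P_s = 339 and the quantity traded is Q = 403 - 0.2(385) = 326.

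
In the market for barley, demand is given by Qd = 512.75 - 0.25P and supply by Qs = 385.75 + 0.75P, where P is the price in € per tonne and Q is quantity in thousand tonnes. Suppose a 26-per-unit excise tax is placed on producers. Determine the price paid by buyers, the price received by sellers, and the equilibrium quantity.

Producers keep P_s = P_b - 26 per unit, so supply in terms of the buyer price is Qs = 366.25 + 0.75P_b.
Set Qd = Qs: 512.75 - 0.25P_b = 366.25 + 0.75P_b, so 146.5 = P_b and P_b = 146.5.
So P_s = 120.5 and the quantity traded is Q = 512.75 - 0.25(146.5) = 476.125.

P_b = 146.5, P_s = 120.5, Q = 476.125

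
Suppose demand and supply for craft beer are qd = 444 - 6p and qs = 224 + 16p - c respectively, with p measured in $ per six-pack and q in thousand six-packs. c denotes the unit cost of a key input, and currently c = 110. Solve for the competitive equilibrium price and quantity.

With c = 110, supply is qs = 114 + 16p.
Equating demand and supply, 444 - 6p = 114 + 16p gives 22p = 330, so p* = 15.
Substitute back: q* = 444 - 6(15) = 354.

p* = 15, q* = 354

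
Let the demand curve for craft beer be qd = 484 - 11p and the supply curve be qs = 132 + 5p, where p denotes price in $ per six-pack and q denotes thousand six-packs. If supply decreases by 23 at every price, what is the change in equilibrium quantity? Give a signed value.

Set qd = qs: 484 - 11p = 132 + 5p, so 352 = 16p and p* = 22.
Plugging p* into demand: q* = 484 - 11(22) = 242.
After the shift, supply is qs = 109 + 5p.
New equilibrium: 375 = 16p, so p = 23.4375 and q = 226.1875.
Δq = 226.1875 - 242 = -15.8125.

Δq = -15.8125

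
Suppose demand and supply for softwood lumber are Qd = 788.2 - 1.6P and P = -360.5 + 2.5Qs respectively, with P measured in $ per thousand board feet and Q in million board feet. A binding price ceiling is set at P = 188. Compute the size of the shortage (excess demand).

Shortage = 268

In direct form, Qs = 144.2 + 0.4P.
With P fixed at 188, quantity demanded is 487.4 and quantity supplied is 219.4.
Shortage = Qd - Qs = 487.4 - 219.4 = 268.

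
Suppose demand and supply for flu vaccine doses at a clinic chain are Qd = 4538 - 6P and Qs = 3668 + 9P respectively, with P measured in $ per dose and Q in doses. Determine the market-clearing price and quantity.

P* = 58, Q* = 4190

Equating demand and supply, 4538 - 6P = 3668 + 9P gives 15P = 870, so P* = 58.
From the demand curve, Q* = 4538 - 6(58) = 4190.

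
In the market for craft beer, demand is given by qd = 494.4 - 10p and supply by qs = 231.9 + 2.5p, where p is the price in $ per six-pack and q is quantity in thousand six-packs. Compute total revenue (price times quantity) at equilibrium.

Equating demand and supply, 494.4 - 10p = 231.9 + 2.5p gives 12.5p = 262.5, so p* = 21.
Plugging p* into demand: q* = 494.4 - 10(21) = 284.4.
Total revenue = p* × q* = 21 × 284.4 = 5972.4.

Total revenue = 5972.4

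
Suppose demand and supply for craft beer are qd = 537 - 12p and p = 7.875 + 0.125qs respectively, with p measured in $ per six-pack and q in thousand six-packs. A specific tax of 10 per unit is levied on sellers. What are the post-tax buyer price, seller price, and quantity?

p_b = 34, p_s = 24, q = 129

In direct form, qs = -63 + 8p.
Sellers keep p_s = p_b - 10 per unit, so supply in terms of the buyer price is qs = -143 + 8p_b.
Set qd = qs: 537 - 12p_b = -143 + 8p_b, so 680 = 20p_b and p_b = 34.
Then p_s = 34 - 10 = 24 and q = 537 - 12(34) = 129.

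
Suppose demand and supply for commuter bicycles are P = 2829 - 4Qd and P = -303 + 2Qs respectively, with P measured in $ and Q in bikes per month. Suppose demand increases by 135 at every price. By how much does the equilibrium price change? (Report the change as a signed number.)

In direct form, Qd = 707.25 - 0.25P and Qs = 151.5 + 0.5P.
Equating demand and supply, 707.25 - 0.25P = 151.5 + 0.5P gives 0.75P = 555.75, so P* = 741.
Then Q* = 707.25 - 0.25(741) = 522.
After the shift, demand is Qd = 842.25 - 0.25P.
New equilibrium: 690.75 = 0.75P, so P = 921 and Q = 612.
ΔP = 921 - 741 = 180.

ΔP = 180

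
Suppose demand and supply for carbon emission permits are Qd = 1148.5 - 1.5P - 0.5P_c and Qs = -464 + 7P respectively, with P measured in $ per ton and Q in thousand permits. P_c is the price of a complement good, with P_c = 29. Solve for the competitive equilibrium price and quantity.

With P_c = 29, demand is Qd = 1134 - 1.5P.
Equating demand and supply, 1134 - 1.5P = -464 + 7P gives 8.5P = 1598, so P* = 188.
From the demand curve, Q* = 1134 - 1.5(188) = 852.

P* = 188, Q* = 852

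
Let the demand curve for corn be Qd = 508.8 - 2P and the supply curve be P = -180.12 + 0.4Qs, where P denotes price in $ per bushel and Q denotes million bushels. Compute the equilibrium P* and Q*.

Solving each curve for Q: Qs = 450.3 + 2.5P.
Equating demand and supply, 508.8 - 2P = 450.3 + 2.5P gives 4.5P = 58.5, so P* = 13.
From the demand curve, Q* = 508.8 - 2(13) = 482.8.

P* = 13, Q* = 482.8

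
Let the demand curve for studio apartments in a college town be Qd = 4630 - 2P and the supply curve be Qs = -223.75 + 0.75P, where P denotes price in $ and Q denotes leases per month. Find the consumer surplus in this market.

At equilibrium Qd = Qs, so 4630 - 2P = -223.75 + 0.75P; collecting terms, 4853.75 = 2.75P and P* = 1765.
From the demand curve, Q* = 4630 - 2(1765) = 1100.
Demand choke price (Qd = 0): P = 4630/2 = 2315. Consumer surplus = ½ × (2315 - 1765) × 1100 = 302500.

Consumer surplus = 302500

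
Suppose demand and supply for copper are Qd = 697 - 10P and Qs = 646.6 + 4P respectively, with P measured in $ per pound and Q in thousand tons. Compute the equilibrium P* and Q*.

P* = 3.6, Q* = 661

Set Qd = Qs: 697 - 10P = 646.6 + 4P, so 50.4 = 14P and P* = 3.6.
From the demand curve, Q* = 697 - 10(3.6) = 661.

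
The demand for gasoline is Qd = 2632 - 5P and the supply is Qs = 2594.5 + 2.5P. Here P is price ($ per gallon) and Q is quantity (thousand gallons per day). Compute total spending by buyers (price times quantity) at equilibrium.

At equilibrium Qd = Qs, so 2632 - 5P = 2594.5 + 2.5P; collecting terms, 37.5 = 7.5P and P* = 5.
Then Q* = 2632 - 5(5) = 2607.
Total spending by buyers = P* × Q* = 5 × 2607 = 13035.

Total spending by buyers = 13035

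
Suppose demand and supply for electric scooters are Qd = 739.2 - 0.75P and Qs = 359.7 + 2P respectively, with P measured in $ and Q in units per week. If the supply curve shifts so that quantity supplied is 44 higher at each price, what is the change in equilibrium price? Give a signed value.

Set Qd = Qs: 739.2 - 0.75P = 359.7 + 2P, so 379.5 = 2.75P and P* = 138.
From the demand curve, Q* = 739.2 - 0.75(138) = 635.7.
After the shift, supply is Qs = 403.7 + 2P.
New equilibrium: 335.5 = 2.75P, so P = 122 and Q = 647.7.
ΔP = 122 - 138 = -16.

ΔP = -16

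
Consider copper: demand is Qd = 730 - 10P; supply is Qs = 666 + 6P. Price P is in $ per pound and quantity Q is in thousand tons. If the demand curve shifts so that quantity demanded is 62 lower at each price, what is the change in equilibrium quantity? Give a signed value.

Set Qd = Qs: 730 - 10P = 666 + 6P, so 64 = 16P and P* = 4.
Then Q* = 730 - 10(4) = 690.
After the shift, demand is Qd = 668 - 10P.
New equilibrium: 2 = 16P, so P = 0.125 and Q = 666.75.
ΔQ = 666.75 - 690 = -23.25.

ΔQ = -23.25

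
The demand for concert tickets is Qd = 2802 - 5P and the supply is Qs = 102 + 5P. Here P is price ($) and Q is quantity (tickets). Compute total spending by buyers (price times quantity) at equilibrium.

Total spending by buyers = 392040

Equating demand and supply, 2802 - 5P = 102 + 5P gives 10P = 2700, so P* = 270.
Plugging P* into demand: Q* = 2802 - 5(270) = 1452.
Total spending by buyers = P* × Q* = 270 × 1452 = 392040.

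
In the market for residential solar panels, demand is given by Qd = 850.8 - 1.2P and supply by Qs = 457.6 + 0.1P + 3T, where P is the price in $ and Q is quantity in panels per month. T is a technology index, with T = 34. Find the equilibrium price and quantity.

P* = 224, Q* = 582

With T = 34, supply is Qs = 559.6 + 0.1P.
Set Qd = Qs: 850.8 - 1.2P = 559.6 + 0.1P, so 291.2 = 1.3P and P* = 224.
Then Q* = 850.8 - 1.2(224) = 582.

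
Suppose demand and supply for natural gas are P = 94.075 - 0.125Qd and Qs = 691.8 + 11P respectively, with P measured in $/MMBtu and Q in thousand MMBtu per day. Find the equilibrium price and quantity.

P* = 3.2, Q* = 727

Rewriting in direct form: Qd = 752.6 - 8P.
At equilibrium Qd = Qs, so 752.6 - 8P = 691.8 + 11P; collecting terms, 60.8 = 19P and P* = 3.2.
Then Q* = 752.6 - 8(3.2) = 727.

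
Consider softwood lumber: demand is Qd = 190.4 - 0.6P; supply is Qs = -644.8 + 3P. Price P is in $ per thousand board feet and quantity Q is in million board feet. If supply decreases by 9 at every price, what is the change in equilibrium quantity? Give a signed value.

ΔQ = -1.5

Equating demand and supply, 190.4 - 0.6P = -644.8 + 3P gives 3.6P = 835.2, so P* = 232.
Substitute back: Q* = 190.4 - 0.6(232) = 51.2.
After the shift, supply is Qs = -653.8 + 3P.
Re-solving, 3.6P = 844.2 gives P = 234.5 and Q = 49.7.
ΔQ = 49.7 - 51.2 = -1.5.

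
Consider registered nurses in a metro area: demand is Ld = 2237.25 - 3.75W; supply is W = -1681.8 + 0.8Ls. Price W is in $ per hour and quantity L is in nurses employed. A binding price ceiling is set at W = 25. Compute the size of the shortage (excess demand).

Shortage = 10

Rewriting in direct form: Ls = 2102.25 + 1.25W.
At W = 25: Ld = 2143.5 and Ls = 2133.5.
Shortage = Ld - Ls = 2143.5 - 2133.5 = 10.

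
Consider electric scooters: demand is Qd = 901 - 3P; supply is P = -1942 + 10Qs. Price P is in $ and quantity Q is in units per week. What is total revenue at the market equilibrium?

Inverting to quantity form: Qs = 194.2 + 0.1P.
Equating demand and supply, 901 - 3P = 194.2 + 0.1P gives 3.1P = 706.8, so P* = 228.
Substitute back: Q* = 901 - 3(228) = 217.
Total revenue = P* × Q* = 228 × 217 = 49476.

Total revenue = 49476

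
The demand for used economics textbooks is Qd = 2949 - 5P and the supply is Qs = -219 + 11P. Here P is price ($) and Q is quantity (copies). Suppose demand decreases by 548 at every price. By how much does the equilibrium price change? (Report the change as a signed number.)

ΔP = -34.25

Set Qd = Qs: 2949 - 5P = -219 + 11P, so 3168 = 16P and P* = 198.
Plugging P* into demand: Q* = 2949 - 5(198) = 1959.
After the shift, demand is Qd = 2401 - 5P.
Re-solving, 16P = 2620 gives P = 163.75 and Q = 1582.25.
ΔP = 163.75 - 198 = -34.25.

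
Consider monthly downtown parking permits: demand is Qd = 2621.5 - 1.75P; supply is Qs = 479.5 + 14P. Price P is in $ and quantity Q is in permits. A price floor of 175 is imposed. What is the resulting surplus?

Evaluating both curves at the floor price 175 gives Qd = 2315.25, Qs = 2929.5.
Surplus = Qs - Qd = 2929.5 - 2315.25 = 614.25.

Surplus = 614.25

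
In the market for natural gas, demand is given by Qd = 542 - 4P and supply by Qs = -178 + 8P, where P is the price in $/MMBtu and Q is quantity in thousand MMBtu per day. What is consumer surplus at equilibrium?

The market clears where 542 - 4P = -178 + 8P. Rearranging, 12P = 720, hence P* = 60.
Then Q* = 542 - 4(60) = 302.
Demand choke price (Qd = 0): P = 542/4 = 135.5. Consumer surplus = ½ × (135.5 - 60) × 302 = 11400.5.

Consumer surplus = 11400.5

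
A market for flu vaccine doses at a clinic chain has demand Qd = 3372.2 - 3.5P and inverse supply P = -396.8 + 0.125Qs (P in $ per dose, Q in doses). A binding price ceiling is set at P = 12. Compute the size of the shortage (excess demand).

Rewriting in direct form: Qs = 3174.4 + 8P.
With P fixed at 12, quantity demanded is 3330.2 and quantity supplied is 3270.4.
Shortage = Qd - Qs = 3330.2 - 3270.4 = 59.8.

Shortage = 59.8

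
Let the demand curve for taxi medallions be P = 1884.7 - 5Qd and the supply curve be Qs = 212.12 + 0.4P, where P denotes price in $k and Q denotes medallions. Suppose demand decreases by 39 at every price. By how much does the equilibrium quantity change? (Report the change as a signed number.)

In direct form, Qd = 376.94 - 0.2P.
Set Qd = Qs: 376.94 - 0.2P = 212.12 + 0.4P, so 164.82 = 0.6P and P* = 274.7.
Plugging P* into demand: Q* = 376.94 - 0.2(274.7) = 322.
After the shift, demand is Qd = 337.94 - 0.2P.
The new intersection has 125.82 = 0.6P, i.e. P = 209.7, Q = 296.
ΔQ = 296 - 322 = -26.

ΔQ = -26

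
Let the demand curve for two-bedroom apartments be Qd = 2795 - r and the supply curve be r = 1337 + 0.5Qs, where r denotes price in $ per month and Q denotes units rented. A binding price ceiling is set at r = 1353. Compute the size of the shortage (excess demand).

Shortage = 1410

Solving each curve for Q: Qs = -2674 + 2r.
At r = 1353: Qd = 1442 and Qs = 32.
Shortage = Qd - Qs = 1442 - 32 = 1410.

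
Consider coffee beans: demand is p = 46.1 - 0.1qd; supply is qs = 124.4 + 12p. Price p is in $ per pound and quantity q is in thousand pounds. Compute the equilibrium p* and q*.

Inverting to quantity form: qd = 461 - 10p.
At equilibrium qd = qs, so 461 - 10p = 124.4 + 12p; collecting terms, 336.6 = 22p and p* = 15.3.
From the demand curve, q* = 461 - 10(15.3) = 308.

p* = 15.3, q* = 308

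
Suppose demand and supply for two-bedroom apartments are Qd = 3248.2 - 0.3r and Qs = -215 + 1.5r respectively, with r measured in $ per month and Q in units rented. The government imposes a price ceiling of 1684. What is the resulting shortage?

Evaluating both curves at the ceiling price 1684 gives Qd = 2743, Qs = 2311.
Shortage = Qd - Qs = 2743 - 2311 = 432.

Shortage = 432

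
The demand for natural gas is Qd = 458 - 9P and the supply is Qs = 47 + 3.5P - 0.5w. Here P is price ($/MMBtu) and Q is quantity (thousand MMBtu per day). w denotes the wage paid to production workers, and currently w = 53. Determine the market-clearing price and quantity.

P* = 35, Q* = 143

With w = 53, supply is Qs = 20.5 + 3.5P.
Equating demand and supply, 458 - 9P = 20.5 + 3.5P gives 12.5P = 437.5, so P* = 35.
Then Q* = 458 - 9(35) = 143.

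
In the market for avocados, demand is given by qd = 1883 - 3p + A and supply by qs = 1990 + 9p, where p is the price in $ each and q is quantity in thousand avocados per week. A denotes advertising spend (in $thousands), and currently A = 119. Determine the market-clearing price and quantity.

p* = 1, q* = 1999

With A = 119, demand is qd = 2002 - 3p.
Equating demand and supply, 2002 - 3p = 1990 + 9p gives 12p = 12, so p* = 1.
From the demand curve, q* = 2002 - 3(1) = 1999.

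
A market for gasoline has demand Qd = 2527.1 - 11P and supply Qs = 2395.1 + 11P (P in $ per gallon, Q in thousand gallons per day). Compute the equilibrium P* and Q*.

P* = 6, Q* = 2461.1

The market clears where 2527.1 - 11P = 2395.1 + 11P. Rearranging, 22P = 132, hence P* = 6.
Substitute back: Q* = 2527.1 - 11(6) = 2461.1.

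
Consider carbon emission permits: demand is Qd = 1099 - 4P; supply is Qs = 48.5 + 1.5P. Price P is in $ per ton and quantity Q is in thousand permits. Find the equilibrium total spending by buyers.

Total spending by buyers = 63985

The market clears where 1099 - 4P = 48.5 + 1.5P. Rearranging, 5.5P = 1050.5, hence P* = 191.
Plugging P* into demand: Q* = 1099 - 4(191) = 335.
Total spending by buyers = P* × Q* = 191 × 335 = 63985.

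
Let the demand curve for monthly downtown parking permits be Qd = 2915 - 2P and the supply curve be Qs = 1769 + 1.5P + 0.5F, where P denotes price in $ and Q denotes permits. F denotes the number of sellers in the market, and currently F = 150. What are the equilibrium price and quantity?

P* = 306, Q* = 2303

With F = 150, supply is Qs = 1844 + 1.5P.
The market clears where 2915 - 2P = 1844 + 1.5P. Rearranging, 3.5P = 1071, hence P* = 306.
Plugging P* into demand: Q* = 2915 - 2(306) = 2303.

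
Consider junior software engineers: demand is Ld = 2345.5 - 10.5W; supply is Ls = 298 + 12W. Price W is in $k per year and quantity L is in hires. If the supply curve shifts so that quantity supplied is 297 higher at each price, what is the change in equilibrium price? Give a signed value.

ΔW = -13.2

Equating demand and supply, 2345.5 - 10.5W = 298 + 12W gives 22.5W = 2047.5, so W* = 91.
From the demand curve, L* = 2345.5 - 10.5(91) = 1390.
After the shift, supply is Ls = 595 + 12W.
The new intersection has 1750.5 = 22.5W, i.e. W = 77.8, L = 1528.6.
ΔW = 77.8 - 91 = -13.2.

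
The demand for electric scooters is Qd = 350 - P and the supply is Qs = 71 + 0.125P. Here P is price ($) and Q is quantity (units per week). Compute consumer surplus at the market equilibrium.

Set Qd = Qs: 350 - P = 71 + 0.125P, so 279 = 1.125P and P* = 248.
From the demand curve, Q* = 350 - 248 = 102.
Demand choke price (Qd = 0): P = 350. Consumer surplus = ½ × (350 - 248) × 102 = 5202.

Consumer surplus = 5202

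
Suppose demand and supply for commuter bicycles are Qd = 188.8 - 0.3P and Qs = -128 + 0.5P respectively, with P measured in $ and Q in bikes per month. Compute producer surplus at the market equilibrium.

The market clears where 188.8 - 0.3P = -128 + 0.5P. Rearranging, 0.8P = 316.8, hence P* = 396.
Then Q* = 188.8 - 0.3(396) = 70.
Supply choke price (Qs = 0): P = 256. Producer surplus = ½ × (396 - 256) × 70 = 4900.

Producer surplus = 4900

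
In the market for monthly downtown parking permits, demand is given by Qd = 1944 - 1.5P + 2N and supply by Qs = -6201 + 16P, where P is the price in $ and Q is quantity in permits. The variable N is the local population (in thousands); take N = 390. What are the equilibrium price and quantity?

With N = 390, demand is Qd = 2724 - 1.5P.
At equilibrium Qd = Qs, so 2724 - 1.5P = -6201 + 16P; collecting terms, 8925 = 17.5P and P* = 510.
From the demand curve, Q* = 2724 - 1.5(510) = 1959.

P* = 510, Q* = 1959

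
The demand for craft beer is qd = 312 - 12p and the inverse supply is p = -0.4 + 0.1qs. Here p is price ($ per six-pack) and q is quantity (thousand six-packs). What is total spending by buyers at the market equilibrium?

Solving each curve for q: qs = 4 + 10p.
At equilibrium qd = qs, so 312 - 12p = 4 + 10p; collecting terms, 308 = 22p and p* = 14.
Substitute back: q* = 312 - 12(14) = 144.
Total spending by buyers = p* × q* = 14 × 144 = 2016.

Total spending by buyers = 2016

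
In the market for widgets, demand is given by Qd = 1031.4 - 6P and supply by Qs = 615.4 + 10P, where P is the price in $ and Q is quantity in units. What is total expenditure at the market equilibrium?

At equilibrium Qd = Qs, so 1031.4 - 6P = 615.4 + 10P; collecting terms, 416 = 16P and P* = 26.
Substitute back: Q* = 1031.4 - 6(26) = 875.4.
Total expenditure = P* × Q* = 26 × 875.4 = 22760.4.

Total expenditure = 22760.4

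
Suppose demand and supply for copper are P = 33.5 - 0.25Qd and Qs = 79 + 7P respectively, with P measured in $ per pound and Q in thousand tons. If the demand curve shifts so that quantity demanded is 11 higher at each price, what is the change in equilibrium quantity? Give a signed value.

ΔQ = 7

In direct form, Qd = 134 - 4P.
Equating demand and supply, 134 - 4P = 79 + 7P gives 11P = 55, so P* = 5.
Substitute back: Q* = 134 - 4(5) = 114.
After the shift, demand is Qd = 145 - 4P.
Re-solving, 11P = 66 gives P = 6 and Q = 121.
ΔQ = 121 - 114 = 7.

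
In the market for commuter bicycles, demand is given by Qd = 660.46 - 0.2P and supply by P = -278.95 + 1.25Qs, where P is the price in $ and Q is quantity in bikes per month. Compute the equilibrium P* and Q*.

Rewriting in direct form: Qs = 223.16 + 0.8P.
The market clears where 660.46 - 0.2P = 223.16 + 0.8P. Rearranging, P = 437.3, hence P* = 437.3.
Plugging P* into demand: Q* = 660.46 - 0.2(437.3) = 573.

P* = 437.3, Q* = 573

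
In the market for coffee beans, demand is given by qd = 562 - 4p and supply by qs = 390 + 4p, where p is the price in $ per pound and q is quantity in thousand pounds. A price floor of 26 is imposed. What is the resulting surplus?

Evaluating both curves at the floor price 26 gives qd = 458, qs = 494.
Surplus = qs - qd = 494 - 458 = 36.

Surplus = 36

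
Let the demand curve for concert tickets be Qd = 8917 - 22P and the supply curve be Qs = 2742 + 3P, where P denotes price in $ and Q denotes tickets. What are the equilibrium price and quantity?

The market clears where 8917 - 22P = 2742 + 3P. Rearranging, 25P = 6175, hence P* = 247.
Plugging P* into demand: Q* = 8917 - 22(247) = 3483.

P* = 247, Q* = 3483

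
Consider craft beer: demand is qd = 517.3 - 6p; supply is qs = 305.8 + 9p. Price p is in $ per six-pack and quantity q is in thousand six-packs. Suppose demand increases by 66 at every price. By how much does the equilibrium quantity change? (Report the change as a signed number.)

Equating demand and supply, 517.3 - 6p = 305.8 + 9p gives 15p = 211.5, so p* = 14.1.
From the demand curve, q* = 517.3 - 6(14.1) = 432.7.
After the shift, demand is qd = 583.3 - 6p.
New equilibrium: 277.5 = 15p, so p = 18.5 and q = 472.3.
Δq = 472.3 - 432.7 = 39.6.

Δq = 39.6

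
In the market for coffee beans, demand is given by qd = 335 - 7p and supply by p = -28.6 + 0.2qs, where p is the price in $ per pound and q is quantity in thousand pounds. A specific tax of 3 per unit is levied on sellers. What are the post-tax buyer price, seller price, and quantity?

p_b = 17.25, p_s = 14.25, q = 214.25

Solving each curve for q: qs = 143 + 5p.
With a tax of 3 on sellers, they supply based on the net price p_s = p_b - 3, so qs = 128 + 5p_b.
Market clearing requires 335 - 7p_b = 128 + 5p_b; hence 207 = 12p_b and p_b = 17.25.
Then p_s = 17.25 - 3 = 14.25 and q = 335 - 7(17.25) = 214.25.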